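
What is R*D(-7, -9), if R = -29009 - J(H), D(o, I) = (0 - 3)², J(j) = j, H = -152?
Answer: -259713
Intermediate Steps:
D(o, I) = 9 (D(o, I) = (-3)² = 9)
R = -28857 (R = -29009 - 1*(-152) = -29009 + 152 = -28857)
R*D(-7, -9) = -28857*9 = -259713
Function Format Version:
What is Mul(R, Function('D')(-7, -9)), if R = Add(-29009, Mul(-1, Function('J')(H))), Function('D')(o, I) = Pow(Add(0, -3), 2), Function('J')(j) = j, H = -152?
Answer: -259713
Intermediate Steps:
Function('D')(o, I) = 9 (Function('D')(o, I) = Pow(-3, 2) = 9)
R = -28857 (R = Add(-29009, Mul(-1, -152)) = Add(-29009, 152) = -28857)
Mul(R, Function('D')(-7, -9)) = Mul(-28857, 9) = -259713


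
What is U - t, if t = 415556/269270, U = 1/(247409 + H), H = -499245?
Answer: -52326115043/33905939860 ≈ -1.5433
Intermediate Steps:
U = -1/251836 (U = 1/(247409 - 499245) = 1/(-251836) = -1/251836 ≈ -3.9708e-6)
t = 207778/134635 (t = 415556*(1/269270) = 207778/134635 ≈ 1.5433)
U - t = -1/251836 - 1*207778/134635 = -1/251836 - 207778/134635 = -52326115043/33905939860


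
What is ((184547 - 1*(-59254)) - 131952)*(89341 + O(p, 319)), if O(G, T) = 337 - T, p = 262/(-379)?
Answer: 9994714791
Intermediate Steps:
p = -262/379 (p = 262*(-1/379) = -262/379 ≈ -0.69129)
((184547 - 1*(-59254)) - 131952)*(89341 + O(p, 319)) = ((184547 - 1*(-59254)) - 131952)*(89341 + (337 - 1*319)) = ((184547 + 59254) - 131952)*(89341 + (337 - 319)) = (243801 - 131952)*(89341 + 18) = 111849*89359 = 9994714791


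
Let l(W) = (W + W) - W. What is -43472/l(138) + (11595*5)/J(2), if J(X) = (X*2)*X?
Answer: 3826387/552 ≈ 6931.9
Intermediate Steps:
J(X) = 2*X² (J(X) = (2*X)*X = 2*X²)
l(W) = W (l(W) = 2*W - W = W)
-43472/l(138) + (11595*5)/J(2) = -43472/138 + (11595*5)/((2*2²)) = -43472*1/138 + 57975/((2*4)) = -21736/69 + 57975/8 = 3826387/552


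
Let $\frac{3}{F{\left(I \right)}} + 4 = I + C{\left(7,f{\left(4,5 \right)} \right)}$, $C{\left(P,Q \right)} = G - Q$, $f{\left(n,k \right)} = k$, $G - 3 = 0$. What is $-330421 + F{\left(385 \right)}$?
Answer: $- \frac{125229556}{379} \approx -3.3042 \cdot 10^{5}$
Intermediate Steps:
$G = 3$ ($G = 3 + 0 = 3$)
$C{\left(P,Q \right)} = 3 - Q$
$F{\left(I \right)} = \frac{3}{-6 + I}$ ($F{\left(I \right)} = \frac{3}{-4 + \left(I + \left(3 - 5\right)\right)} = \frac{3}{-4 + \left(I - 2\right)} = \frac{3}{-4 + \left(-2 + I\right)} = \frac{3}{-6 + I}$)
$-330421 + F{\left(385 \right)} = -330421 + \frac{3}{-6 + 385} = -330421 + \frac{3}{379} = - \frac{125229556}{379}$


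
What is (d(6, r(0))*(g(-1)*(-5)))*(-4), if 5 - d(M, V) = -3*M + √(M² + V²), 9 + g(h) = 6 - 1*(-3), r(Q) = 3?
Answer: 0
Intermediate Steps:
g(h) = 0 (g(h) = -9 + (6 - 1*(-3)) = -9 + (6 + 3) = -9 + 9 = 0)
d(M, V) = 5 - √(M² + V²) + 3*M (d(M, V) = 5 - (-3*M + √(M² + V²)) = 5 - (√(M² + V²) - 3*M) = 5 + (-√(M² + V²) + 3*M) = 5 - √(M² + V²) + 3*M)
(d(6, r(0))*(g(-1)*(-5)))*(-4) = ((5 - √(6² + 3²) + 3*6)*(0*(-5)))*(-4) = ((5 - √(36 + 9) + 18)*0)*(-4) = ((5 - √45 + 18)*0)*(-4) = ((5 - 3*√5 + 18)*0)*(-4) = ((23 - 3*√5)*0)*(-4) = 0*(-4) = 0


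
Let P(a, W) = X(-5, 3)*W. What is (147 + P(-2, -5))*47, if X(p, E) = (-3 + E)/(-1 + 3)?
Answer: 6909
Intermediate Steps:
X(p, E) = -3/2 + E/2 (X(p, E) = (-3 + E)/2 = (-3 + E)*(½) = -3/2 + E/2)
P(a, W) = 0 (P(a, W) = (-3/2 + (½)*3)*W = (-3/2 + 3/2)*W = 0*W = 0)
(147 + P(-2, -5))*47 = (147 + 0)*47 = 147*47 = 6909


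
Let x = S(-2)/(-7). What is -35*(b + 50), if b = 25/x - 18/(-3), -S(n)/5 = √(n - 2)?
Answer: -1960 + 1225*I/2 ≈ -1960.0 + 612.5*I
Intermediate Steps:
S(n) = -5*√(-2 + n) (S(n) = -5*√(n - 2) = -5*√(-2 + n))
x = 10*I/7 (x = -5*√(-2 - 2)/(-7) = -10*I*(-⅐) = 10*I/7 ≈ 1.4286*I)
b = 6 - 35*I/2 (b = 25/((10*I/7)) - 18/(-3) = 25*(-7*I/10) - 18*(-⅓) = -35*I/2 + 6 = 6 - 35*I/2 ≈ 6.0 - 17.5*I)
-35*(b + 50) = -35*((6 - 35*I/2) + 50) = -35*(56 - 35*I/2) = -1960 + 1225*I/2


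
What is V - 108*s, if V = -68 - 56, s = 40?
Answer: -4444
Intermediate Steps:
V = -124
V - 108*s = -124 - 108*40 = -124 - 4320 = -4444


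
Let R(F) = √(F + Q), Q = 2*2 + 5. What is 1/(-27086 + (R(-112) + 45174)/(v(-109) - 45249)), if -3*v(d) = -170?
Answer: -38299189947776/1037410142578441051 + 31287*I*√103/1037410142578441051 ≈ -3.6918e-5 + 3.0608e-13*I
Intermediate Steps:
v(d) = 170/3 (v(d) = -⅓*(-170) = 170/3)
Q = 9 (Q = 4 + 5 = 9)
R(F) = √(9 + F) (R(F) = √(F + 9) = √(9 + F))
1/(-27086 + (R(-112) + 45174)/(v(-109) - 45249)) = 1/(-27086 + (√(9 - 112) + 45174)/(170/3 - 45249)) = 1/(-27086 + (√(-103) + 45174)/(-135577/3)) = 1/(-27086 + (I*√103 + 45174)*(-3/135577)) = 1/(-27086 + (45174 + I*√103)*(-3/135577)) = 1/(-27086 + (-135522/135577 - 3*I*√103/135577)) = 1/(-3672374144/135577 - 3*I*√103/135577)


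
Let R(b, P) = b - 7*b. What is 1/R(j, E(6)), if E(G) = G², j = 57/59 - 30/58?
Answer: -1711/4608 ≈ -0.37131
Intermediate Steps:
j = 768/1711 (j = 57*(1/59) - 30*1/58 = 57/59 - 15/29 = 768/1711 ≈ 0.44886)
R(b, P) = -6*b
1/R(j, E(6)) = 1/(-6*768/1711) = 1/(-4608/1711) = -1711/4608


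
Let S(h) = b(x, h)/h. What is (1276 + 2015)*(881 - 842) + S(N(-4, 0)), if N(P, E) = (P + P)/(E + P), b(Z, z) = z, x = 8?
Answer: 128350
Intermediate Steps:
N(P, E) = 2*P/(E + P) (N(P, E) = (2*P)/(E + P) = 2*P/(E + P))
S(h) = 1 (S(h) = h/h = 1)
(1276 + 2015)*(881 - 842) + S(N(-4, 0)) = (1276 + 2015)*(881 - 842) + 1 = 3291*39 + 1 = 128349 + 1 = 128350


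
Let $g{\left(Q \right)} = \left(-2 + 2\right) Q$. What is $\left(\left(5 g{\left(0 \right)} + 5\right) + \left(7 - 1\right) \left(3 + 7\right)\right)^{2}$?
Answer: $4225$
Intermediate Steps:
$g{\left(Q \right)} = 0$ ($g{\left(Q \right)} = 0 Q = 0$)
$\left(\left(5 g{\left(0 \right)} + 5\right) + \left(7 - 1\right) \left(3 + 7\right)\right)^{2} = \left(\left(5 \cdot 0 + 5\right) + \left(7 - 1\right) \left(3 + 7\right)\right)^{2} = \left(\left(0 + 5\right) + 6 \cdot 10\right)^{2} = \left(5 + 60\right)^{2} = 65^{2} = 4225$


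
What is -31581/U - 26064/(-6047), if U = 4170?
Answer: -27427809/8405330 ≈ -3.2631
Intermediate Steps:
-31581/U - 26064/(-6047) = -31581/4170 - 26064/(-6047) = -31581*1/4170 - 26064*(-1/6047) = -10527/1390 + 26064/6047 = -27427809/8405330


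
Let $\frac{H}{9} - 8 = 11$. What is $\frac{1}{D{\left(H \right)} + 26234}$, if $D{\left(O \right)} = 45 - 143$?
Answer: $\frac{1}{26136} \approx 3.8261 \cdot 10^{-5}$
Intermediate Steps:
$H = 171$ ($H = 72 + 9 \cdot 11 = 72 + 99 = 171$)
$D{\left(O \right)} = -98$
$\frac{1}{D{\left(H \right)} + 26234} = \frac{1}{-98 + 26234} = \frac{1}{26136}$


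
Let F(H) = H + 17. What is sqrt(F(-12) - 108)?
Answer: I*sqrt(103) ≈ 10.149*I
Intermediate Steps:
F(H) = 17 + H
sqrt(F(-12) - 108) = sqrt((17 - 12) - 108) = sqrt(5 - 108) = sqrt(-103) = I*sqrt(103)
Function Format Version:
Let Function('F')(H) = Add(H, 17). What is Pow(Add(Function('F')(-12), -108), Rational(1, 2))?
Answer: Mul(I, Pow(103, Rational(1, 2))) ≈ Mul(10.149, I)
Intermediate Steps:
Function('F')(H) = Add(17, H)
Pow(Add(Function('F')(-12), -108), Rational(1, 2)) = Pow(Add(Add(17, -12), -108), Rational(1, 2)) = Pow(Add(5, -108), Rational(1, 2)) = Pow(-103, Rational(1, 2)) = Mul(I, Pow(103, Rational(1, 2)))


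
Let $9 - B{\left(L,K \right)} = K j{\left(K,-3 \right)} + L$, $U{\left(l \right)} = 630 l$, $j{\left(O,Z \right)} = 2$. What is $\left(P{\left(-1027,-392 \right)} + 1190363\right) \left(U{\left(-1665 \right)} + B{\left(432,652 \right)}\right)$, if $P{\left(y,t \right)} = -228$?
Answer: $-1250447471395$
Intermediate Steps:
$B{\left(L,K \right)} = 9 - L - 2 K$ ($B{\left(L,K \right)} = 9 - \left(K 2 + L\right) = 9 - \left(2 K + L\right) = 9 - \left(L + 2 K\right) = 9 - L - 2 K$)
$\left(P{\left(-1027,-392 \right)} + 1190363\right) \left(U{\left(-1665 \right)} + B{\left(432,652 \right)}\right) = \left(-228 + 1190363\right) \left(630 \left(-1665\right) - 1727\right) = 1190135 \left(-1048950 - 1727\right) = 1190135 \left(-1050677\right) = -1250447471395$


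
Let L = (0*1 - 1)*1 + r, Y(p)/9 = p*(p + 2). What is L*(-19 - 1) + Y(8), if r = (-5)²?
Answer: 240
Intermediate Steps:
Y(p) = 9*p*(2 + p) (Y(p) = 9*(p*(p + 2)) = 9*(p*(2 + p)) = 9*p*(2 + p))
r = 25
L = 24 (L = (0*1 - 1)*1 + 25 = (0 - 1)*1 + 25 = -1*1 + 25 = -1 + 25 = 24)
L*(-19 - 1) + Y(8) = 24*(-19 - 1) + 9*8*(2 + 8) = 24*(-20) + 9*8*10 = -480 + 720 = 240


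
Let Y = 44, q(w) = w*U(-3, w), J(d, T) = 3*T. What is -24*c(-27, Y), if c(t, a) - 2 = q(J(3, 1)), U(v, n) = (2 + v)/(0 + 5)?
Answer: -168/5 ≈ -33.600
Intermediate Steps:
U(v, n) = ⅖ + v/5 (U(v, n) = (2 + v)/5 = (2 + v)*(⅕) = ⅖ + v/5)
q(w) = -w/5 (q(w) = w*(⅖ + (⅕)*(-3)) = w*(⅖ - ⅗) = w*(-⅕) = -w/5)
c(t, a) = 7/5 (c(t, a) = 2 - 3/5 = 2 - ⅕*3 = 2 - ⅗ = 7/5)
-24*c(-27, Y) = -24*7/5 = -168/5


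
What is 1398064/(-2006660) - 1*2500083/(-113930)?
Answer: 242876756063/11430938690 ≈ 21.247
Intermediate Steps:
1398064/(-2006660) - 1*2500083/(-113930) = 1398064*(-1/2006660) - 2500083*(-1/113930) = -349516/501665 + 2500083/113930 = 242876756063/11430938690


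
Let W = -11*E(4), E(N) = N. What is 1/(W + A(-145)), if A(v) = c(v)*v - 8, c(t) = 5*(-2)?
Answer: 1/1398 ≈ 0.00071531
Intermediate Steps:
c(t) = -10
A(v) = -8 - 10*v (A(v) = -10*v - 8 = -8 - 10*v)
W = -44 (W = -11*4 = -44)
1/(W + A(-145)) = 1/(-44 + (-8 - 10*(-145))) = 1/(-44 + (-8 + 1450)) = 1/(-44 + 1442) = 1/1398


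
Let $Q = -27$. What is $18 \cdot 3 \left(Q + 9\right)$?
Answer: $-972$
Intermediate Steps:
$18 \cdot 3 \left(Q + 9\right) = 18 \cdot 3 \left(-27 + 9\right) = 54 \left(-18\right) = -972$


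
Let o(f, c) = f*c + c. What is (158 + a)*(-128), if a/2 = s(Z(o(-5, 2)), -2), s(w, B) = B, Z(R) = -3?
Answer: -19712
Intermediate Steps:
o(f, c) = c + c*f (o(f, c) = c*f + c = c + c*f)
a = -4 (a = 2*(-2) = -4)
(158 + a)*(-128) = (158 - 4)*(-128) = 154*(-128) = -19712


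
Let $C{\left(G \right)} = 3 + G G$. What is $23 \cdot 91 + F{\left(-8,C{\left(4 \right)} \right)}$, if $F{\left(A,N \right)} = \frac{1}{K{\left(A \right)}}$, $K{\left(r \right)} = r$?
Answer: $\frac{16743}{8} \approx 2092.9$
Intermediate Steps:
$C{\left(G \right)} = 3 + G^{2}$
$F{\left(A,N \right)} = \frac{1}{A}$
$23 \cdot 91 + F{\left(-8,C{\left(4 \right)} \right)} = 23 \cdot 91 + \frac{1}{-8} = 2093 - \frac{1}{8} = \frac{16743}{8}$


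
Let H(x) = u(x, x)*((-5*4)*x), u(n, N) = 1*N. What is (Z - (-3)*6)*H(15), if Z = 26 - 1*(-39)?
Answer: -373500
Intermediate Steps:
Z = 65 (Z = 26 + 39 = 65)
u(n, N) = N
H(x) = -20*x**2 (H(x) = x*((-5*4)*x) = x*(-20*x) = -20*x**2)
(Z - (-3)*6)*H(15) = (65 - (-3)*6)*(-20*15**2) = (65 - 1*(-18))*(-20*225) = (65 + 18)*(-4500) = 83*(-4500) = -373500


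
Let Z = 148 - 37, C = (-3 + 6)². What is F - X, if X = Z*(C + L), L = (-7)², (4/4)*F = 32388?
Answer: 25950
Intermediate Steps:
F = 32388
C = 9 (C = 3² = 9)
Z = 111
L = 49
X = 6438 (X = 111*(9 + 49) = 111*58 = 6438)
F - X = 32388 - 1*6438 = 32388 - 6438 = 25950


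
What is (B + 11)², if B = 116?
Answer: 16129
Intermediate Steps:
(B + 11)² = (116 + 11)² = 127² = 16129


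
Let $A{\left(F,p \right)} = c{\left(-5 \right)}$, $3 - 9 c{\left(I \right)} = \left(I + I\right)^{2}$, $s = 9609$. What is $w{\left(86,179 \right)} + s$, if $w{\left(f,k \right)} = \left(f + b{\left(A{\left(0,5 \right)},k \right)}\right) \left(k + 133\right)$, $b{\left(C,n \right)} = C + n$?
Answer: $\frac{266779}{3} \approx 88926.0$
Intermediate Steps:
$c{\left(I \right)} = \frac{1}{3} - \frac{4 I^{2}}{9}$ ($c{\left(I \right)} = \frac{1}{3} - \frac{\left(I + I\right)^{2}}{9} = \frac{1}{3} - \frac{\left(2 I\right)^{2}}{9} = \frac{1}{3} - \frac{4 I^{2}}{9}$)
$A{\left(F,p \right)} = - \frac{97}{9}$ ($A{\left(F,p \right)} = \frac{1}{3} - \frac{4 \left(-5\right)^{2}}{9} = \frac{1}{3} - \frac{100}{9} = - \frac{97}{9}$)
$w{\left(f,k \right)} = \left(133 + k\right) \left(- \frac{97}{9} + f + k\right)$ ($w{\left(f,k \right)} = \left(f + \left(- \frac{97}{9} + k\right)\right) \left(k + 133\right) = \left(- \frac{97}{9} + f + k\right) \left(133 + k\right) = \left(133 + k\right) \left(- \frac{97}{9} + f + k\right)$)
$w{\left(86,179 \right)} + s = \left(- \frac{12901}{9} + 179^{2} + 133 \cdot 86 + \frac{1100}{9} \cdot 179 + 86 \cdot 179\right) + 9609 = \left(- \frac{12901}{9} + 32041 + 11438 + \frac{196900}{9} + 15394\right) + 9609 = \frac{237952}{3} + 9609 = \frac{266779}{3}$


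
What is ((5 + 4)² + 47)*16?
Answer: 2048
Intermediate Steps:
((5 + 4)² + 47)*16 = (9² + 47)*16 = (81 + 47)*16 = 128*16 = 2048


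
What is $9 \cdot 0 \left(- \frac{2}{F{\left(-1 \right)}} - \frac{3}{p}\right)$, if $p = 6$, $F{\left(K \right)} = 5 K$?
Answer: $0$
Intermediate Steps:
$9 \cdot 0 \left(- \frac{2}{F{\left(-1 \right)}} - \frac{3}{p}\right) = 9 \cdot 0 \left(- \frac{2}{5 \left(-1\right)} - \frac{3}{6}\right) = 0 \left(- \frac{2}{-5} - \frac{1}{2}\right) = 0 \left(\left(-2\right) \left(- \frac{1}{5}\right) - \frac{1}{2}\right) = 0 \left(\frac{2}{5} - \frac{1}{2}\right) = 0 \left(- \frac{1}{10}\right) = 0$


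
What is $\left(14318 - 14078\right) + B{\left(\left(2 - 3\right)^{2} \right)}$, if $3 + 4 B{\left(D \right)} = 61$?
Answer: $\frac{509}{2} \approx 254.5$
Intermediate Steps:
$B{\left(D \right)} = \frac{29}{2}$ ($B{\left(D \right)} = - \frac{3}{4} + \frac{1}{4} \cdot 61 = - \frac{3}{4} + \frac{61}{4} = \frac{29}{2}$)
$\left(14318 - 14078\right) + B{\left(\left(2 - 3\right)^{2} \right)} = \left(14318 - 14078\right) + \frac{29}{2} = 240 + \frac{29}{2} = \frac{509}{2}$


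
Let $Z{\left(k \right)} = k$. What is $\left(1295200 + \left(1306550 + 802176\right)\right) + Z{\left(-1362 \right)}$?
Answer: $3402564$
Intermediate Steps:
$\left(1295200 + \left(1306550 + 802176\right)\right) + Z{\left(-1362 \right)} = \left(1295200 + \left(1306550 + 802176\right)\right) - 1362 = \left(1295200 + 2108726\right) - 1362 = 3403926 - 1362 = 3402564$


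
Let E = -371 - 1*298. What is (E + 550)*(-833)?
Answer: 99127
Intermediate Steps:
E = -669 (E = -371 - 298 = -669)
(E + 550)*(-833) = (-669 + 550)*(-833) = -119*(-833) = 99127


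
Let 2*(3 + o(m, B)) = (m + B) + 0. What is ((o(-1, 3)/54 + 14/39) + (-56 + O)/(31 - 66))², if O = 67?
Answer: 8836/150921225 ≈ 5.8547e-5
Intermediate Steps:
o(m, B) = -3 + B/2 + m/2 (o(m, B) = -3 + ((m + B) + 0)/2 = -3 + ((B + m) + 0)/2 = -3 + (B + m)/2 = -3 + (B/2 + m/2) = -3 + B/2 + m/2)
((o(-1, 3)/54 + 14/39) + (-56 + O)/(31 - 66))² = (((-3 + (½)*3 + (½)*(-1))/54 + 14/39) + (-56 + 67)/(31 - 66))² = (((-3 + 3/2 - ½)*(1/54) + 14*(1/39)) + 11/(-35))² = ((-2*1/54 + 14/39) + 11*(-1/35))² = ((-1/27 + 14/39) - 11/35)² = (113/351 - 11/35)² = (94/12285)² = 8836/150921225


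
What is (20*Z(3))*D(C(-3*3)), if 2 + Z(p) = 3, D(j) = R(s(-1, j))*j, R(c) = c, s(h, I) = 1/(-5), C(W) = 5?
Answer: -20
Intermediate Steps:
s(h, I) = -⅕
D(j) = -j/5
Z(p) = 1 (Z(p) = -2 + 3 = 1)
(20*Z(3))*D(C(-3*3)) = (20*1)*(-⅕*5) = 20*(-1) = -20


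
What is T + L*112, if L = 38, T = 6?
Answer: 4262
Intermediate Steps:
T + L*112 = 6 + 38*112 = 6 + 4256 = 4262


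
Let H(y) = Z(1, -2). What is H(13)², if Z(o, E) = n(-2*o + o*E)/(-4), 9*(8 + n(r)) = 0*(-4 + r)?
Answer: 4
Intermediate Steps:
n(r) = -8 (n(r) = -8 + (0*(-4 + r))/9 = -8 + (⅑)*0 = -8 + 0 = -8)
Z(o, E) = 2 (Z(o, E) = -8/(-4) = -8*(-¼) = 2)
H(y) = 2
H(13)² = 2² = 4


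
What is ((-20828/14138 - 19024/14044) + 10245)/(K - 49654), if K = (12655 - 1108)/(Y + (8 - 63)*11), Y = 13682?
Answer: -369357140242861/1790609738609561 ≈ -0.20627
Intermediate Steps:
K = 1283/1453 (K = (12655 - 1108)/(13682 + (8 - 63)*11) = 11547/(13682 - 55*11) = 11547/(13682 - 605) = 11547/13077 = 11547*(1/13077) = 1283/1453 ≈ 0.88300)
((-20828/14138 - 19024/14044) + 10245)/(K - 49654) = ((-20828/14138 - 19024/14044) + 10245)/(1283/1453 - 49654) = ((-20828*1/14138 - 19024*1/14044) + 10245)/(-72145979/1453) = ((-10414/7069 - 4756/3511) + 10245)*(-1453/72145979) = (-70183718/24819259 + 10245)*(-1453/72145979) = (254203124737/24819259)*(-1453/72145979) = -369357140242861/1790609738609561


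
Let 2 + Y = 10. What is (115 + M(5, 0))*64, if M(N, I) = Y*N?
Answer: 9920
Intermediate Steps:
Y = 8 (Y = -2 + 10 = 8)
M(N, I) = 8*N
(115 + M(5, 0))*64 = (115 + 8*5)*64 = (115 + 40)*64 = 155*64 = 9920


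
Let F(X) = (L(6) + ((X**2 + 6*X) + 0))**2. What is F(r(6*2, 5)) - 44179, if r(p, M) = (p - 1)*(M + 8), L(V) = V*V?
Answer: 455479470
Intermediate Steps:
L(V) = V**2
r(p, M) = (-1 + p)*(8 + M)
F(X) = (36 + X**2 + 6*X)**2 (F(X) = (6**2 + ((X**2 + 6*X) + 0))**2 = (36 + (X**2 + 6*X))**2 = (36 + X**2 + 6*X)**2)
F(r(6*2, 5)) - 44179 = (36 + (-8 - 1*5 + 8*(6*2) + 5*(6*2))**2 + 6*(-8 - 1*5 + 8*(6*2) + 5*(6*2)))**2 - 44179 = (36 + (-8 - 5 + 8*12 + 5*12)**2 + 6*(-8 - 5 + 8*12 + 5*12))**2 - 44179 = (36 + (-8 - 5 + 96 + 60)**2 + 6*(-8 - 5 + 96 + 60))**2 - 44179 = (36 + 143**2 + 6*143)**2 - 44179 = (36 + 20449 + 858)**2 - 44179 = 21343**2 - 44179 = 455523649 - 44179 = 455479470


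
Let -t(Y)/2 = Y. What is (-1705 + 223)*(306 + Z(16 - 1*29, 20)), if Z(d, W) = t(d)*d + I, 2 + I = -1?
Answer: 51870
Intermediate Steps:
I = -3 (I = -2 - 1 = -3)
t(Y) = -2*Y
Z(d, W) = -3 - 2*d² (Z(d, W) = (-2*d)*d - 3 = -2*d² - 3 = -3 - 2*d²)
(-1705 + 223)*(306 + Z(16 - 1*29, 20)) = (-1705 + 223)*(306 + (-3 - 2*(16 - 1*29)²)) = -1482*(306 + (-3 - 2*(16 - 29)²)) = -1482*(306 + (-3 - 2*(-13)²)) = -1482*(306 + (-3 - 2*169)) = -1482*(306 + (-3 - 338)) = -1482*(306 - 341) = -1482*(-35) = 51870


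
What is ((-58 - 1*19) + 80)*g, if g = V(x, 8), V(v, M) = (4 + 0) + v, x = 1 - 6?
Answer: -3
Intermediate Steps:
x = -5
V(v, M) = 4 + v
g = -1 (g = 4 - 5 = -1)
((-58 - 1*19) + 80)*g = ((-58 - 1*19) + 80)*(-1) = ((-58 - 19) + 80)*(-1) = (-77 + 80)*(-1) = 3*(-1) = -3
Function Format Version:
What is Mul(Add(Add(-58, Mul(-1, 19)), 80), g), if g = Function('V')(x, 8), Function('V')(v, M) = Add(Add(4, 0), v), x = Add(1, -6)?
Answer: -3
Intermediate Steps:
x = -5
Function('V')(v, M) = Add(4, v)
g = -1 (g = Add(4, -5) = -1)
Mul(Add(Add(-58, Mul(-1, 19)), 80), g) = Mul(Add(Add(-58, Mul(-1, 19)), 80), -1) = Mul(Add(Add(-58, -19), 80), -1) = Mul(Add(-77, 80), -1) = Mul(3, -1) = -3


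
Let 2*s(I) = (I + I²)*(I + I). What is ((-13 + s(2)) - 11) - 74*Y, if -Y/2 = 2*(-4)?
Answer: -1196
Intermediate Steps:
Y = 16 (Y = -4*(-4) = -2*(-8) = 16)
s(I) = I*(I + I²) (s(I) = ((I + I²)*(I + I))/2 = ((I + I²)*(2*I))/2 = (2*I*(I + I²))/2 = I*(I + I²))
((-13 + s(2)) - 11) - 74*Y = ((-13 + 2²*(1 + 2)) - 11) - 74*16 = ((-13 + 4*3) - 11) - 1184 = ((-13 + 12) - 11) - 1184 = (-1 - 11) - 1184 = -12 - 1184 = -1196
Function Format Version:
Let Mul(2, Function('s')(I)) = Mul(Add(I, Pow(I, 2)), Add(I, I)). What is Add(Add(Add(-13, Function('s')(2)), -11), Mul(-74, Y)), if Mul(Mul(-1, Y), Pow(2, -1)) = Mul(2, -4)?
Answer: -1196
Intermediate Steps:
Y = 16 (Y = Mul(-2, Mul(2, -4)) = Mul(-2, -8) = 16)
Function('s')(I) = Mul(I, Add(I, Pow(I, 2))) (Function('s')(I) = Mul(Rational(1, 2), Mul(Add(I, Pow(I, 2)), Add(I, I))) = Mul(Rational(1, 2), Mul(Add(I, Pow(I, 2)), Mul(2, I))) = Mul(Rational(1, 2), Mul(2, I, Add(I, Pow(I, 2)))) = Mul(I, Add(I, Pow(I, 2))))
Add(Add(Add(-13, Function('s')(2)), -11), Mul(-74, Y)) = Add(Add(Add(-13, Mul(Pow(2, 2), Add(1, 2))), -11), Mul(-74, 16)) = Add(Add(Add(-13, Mul(4, 3)), -11), -1184) = Add(Add(Add(-13, 12), -11), -1184) = Add(Add(-1, -11), -1184) = Add(-12, -1184) = -1196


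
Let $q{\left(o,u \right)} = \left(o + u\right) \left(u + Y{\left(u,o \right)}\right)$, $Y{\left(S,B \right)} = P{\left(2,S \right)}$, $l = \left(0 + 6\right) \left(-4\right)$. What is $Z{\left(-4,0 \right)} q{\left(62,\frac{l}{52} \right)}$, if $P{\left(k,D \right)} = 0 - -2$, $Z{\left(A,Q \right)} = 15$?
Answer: $\frac{240000}{169} \approx 1420.1$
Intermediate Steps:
$P{\left(k,D \right)} = 2$ ($P{\left(k,D \right)} = 0 + 2 = 2$)
$l = -24$ ($l = 6 \left(-4\right) = -24$)
$Y{\left(S,B \right)} = 2$
$q{\left(o,u \right)} = \left(2 + u\right) \left(o + u\right)$ ($q{\left(o,u \right)} = \left(o + u\right) \left(u + 2\right) = \left(o + u\right) \left(2 + u\right) = \left(2 + u\right) \left(o + u\right)$)
$Z{\left(-4,0 \right)} q{\left(62,\frac{l}{52} \right)} = 15 \left(\left(- \frac{24}{52}\right)^{2} + 2 \cdot 62 + 2 \left(- \frac{24}{52}\right) + 62 \left(- \frac{24}{52}\right)\right) = 15 \left(\left(\left(-24\right) \frac{1}{52}\right)^{2} + 124 + 2 \left(\left(-24\right) \frac{1}{52}\right) + 62 \left(\left(-24\right) \frac{1}{52}\right)\right) = 15 \left(\left(- \frac{6}{13}\right)^{2} + 124 + 2 \left(- \frac{6}{13}\right) + 62 \left(- \frac{6}{13}\right)\right) = 15 \left(\frac{36}{169} + 124 - \frac{12}{13} - \frac{372}{13}\right) = 15 \cdot \frac{16000}{169} = \frac{240000}{169}$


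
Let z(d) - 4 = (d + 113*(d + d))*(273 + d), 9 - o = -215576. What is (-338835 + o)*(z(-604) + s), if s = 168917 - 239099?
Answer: -5584774252500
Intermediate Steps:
o = 215585 (o = 9 - 1*(-215576) = 9 + 215576 = 215585)
s = -70182
z(d) = 4 + 227*d*(273 + d) (z(d) = 4 + (d + 113*(d + d))*(273 + d) = 4 + (d + 113*(2*d))*(273 + d) = 4 + (d + 226*d)*(273 + d) = 4 + (227*d)*(273 + d) = 4 + 227*d*(273 + d))
(-338835 + o)*(z(-604) + s) = (-338835 + 215585)*((4 + 227*(-604)² + 61971*(-604)) - 70182) = -123250*((4 + 227*364816 - 37430484) - 70182) = -123250*((4 + 82813232 - 37430484) - 70182) = -123250*(45382752 - 70182) = -123250*45312570 = -5584774252500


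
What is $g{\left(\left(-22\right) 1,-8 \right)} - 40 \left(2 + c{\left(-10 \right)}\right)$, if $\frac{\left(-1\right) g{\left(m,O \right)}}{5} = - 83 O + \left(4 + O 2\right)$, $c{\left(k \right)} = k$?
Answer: $-2940$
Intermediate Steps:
$g{\left(m,O \right)} = -20 + 405 O$ ($g{\left(m,O \right)} = - 5 \left(- 83 O + \left(4 + O 2\right)\right) = - 5 \left(- 83 O + \left(4 + 2 O\right)\right) = - 5 \left(4 - 81 O\right) = -20 + 405 O$)
$g{\left(\left(-22\right) 1,-8 \right)} - 40 \left(2 + c{\left(-10 \right)}\right) = \left(-20 + 405 \left(-8\right)\right) - 40 \left(2 - 10\right) = \left(-20 - 3240\right) - -320 = -3260 + 320 = -2940$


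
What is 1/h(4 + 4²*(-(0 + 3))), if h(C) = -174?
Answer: -1/174 ≈ -0.0057471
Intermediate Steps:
1/h(4 + 4²*(-(0 + 3))) = 1/(-174) = -1/174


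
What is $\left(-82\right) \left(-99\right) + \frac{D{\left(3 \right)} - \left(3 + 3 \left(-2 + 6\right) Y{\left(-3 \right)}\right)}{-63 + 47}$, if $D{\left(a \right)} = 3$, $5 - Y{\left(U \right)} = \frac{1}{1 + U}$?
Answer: $\frac{64977}{8} \approx 8122.1$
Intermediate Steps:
$Y{\left(U \right)} = 5 - \frac{1}{1 + U}$
$\left(-82\right) \left(-99\right) + \frac{D{\left(3 \right)} - \left(3 + 3 \left(-2 + 6\right) Y{\left(-3 \right)}\right)}{-63 + 47} = \left(-82\right) \left(-99\right) + \frac{3 - \left(3 + 3 \left(-2 + 6\right) \frac{4 + 5 \left(-3\right)}{1 - 3}\right)}{-63 + 47} = 8118 + \frac{3 - \left(3 + 3 \cdot 4 \frac{4 - 15}{-2}\right)}{-16} = 8118 + \left(3 - \left(3 + 3 \cdot 4 \left(\left(- \frac{1}{2}\right) \left(-11\right)\right)\right)\right) \left(- \frac{1}{16}\right) = 8118 + \left(3 - \left(3 + 3 \cdot 4 \cdot \frac{11}{2}\right)\right) \left(- \frac{1}{16}\right) = 8118 + \left(3 - 69\right) \left(- \frac{1}{16}\right) = 8118 - - \frac{33}{8} = 8118 + \frac{33}{8} = \frac{64977}{8}$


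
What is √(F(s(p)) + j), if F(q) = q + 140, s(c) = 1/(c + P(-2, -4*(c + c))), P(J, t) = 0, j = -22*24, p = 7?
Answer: I*√19005/7 ≈ 19.694*I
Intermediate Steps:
j = -528
s(c) = 1/c (s(c) = 1/(c + 0) = 1/c)
F(q) = 140 + q
√(F(s(p)) + j) = √((140 + 1/7) - 528) = √((140 + ⅐) - 528) = √(981/7 - 528) = √(-2715/7) = I*√19005/7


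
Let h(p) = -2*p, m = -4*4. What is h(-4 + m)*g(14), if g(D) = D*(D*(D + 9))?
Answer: 180320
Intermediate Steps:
m = -16
g(D) = D**2*(9 + D) (g(D) = D*(D*(9 + D)) = D**2*(9 + D))
h(-4 + m)*g(14) = (-2*(-4 - 16))*(14**2*(9 + 14)) = (-2*(-20))*(196*23) = 40*4508 = 180320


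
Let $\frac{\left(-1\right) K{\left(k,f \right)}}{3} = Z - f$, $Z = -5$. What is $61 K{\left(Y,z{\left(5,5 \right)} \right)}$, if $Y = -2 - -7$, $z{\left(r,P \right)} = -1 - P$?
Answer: $-183$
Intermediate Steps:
$Y = 5$ ($Y = -2 + 7 = 5$)
$K{\left(k,f \right)} = 15 + 3 f$ ($K{\left(k,f \right)} = - 3 \left(-5 - f\right) = 15 + 3 f$)
$61 K{\left(Y,z{\left(5,5 \right)} \right)} = 61 \left(15 + 3 \left(-1 - 5\right)\right) = 61 \left(15 + 3 \left(-6\right)\right) = 61 \left(15 - 18\right) = 61 \left(-3\right) = -183$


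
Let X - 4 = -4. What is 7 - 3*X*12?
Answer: 7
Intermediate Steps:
X = 0 (X = 4 - 4 = 0)
7 - 3*X*12 = 7 - 3*0*12 = 7 + 0*12 = 7 + 0 = 7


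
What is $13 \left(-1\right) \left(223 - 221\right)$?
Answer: $-26$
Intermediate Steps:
$13 \left(-1\right) \left(223 - 221\right) = \left(-13\right) 2 = -26$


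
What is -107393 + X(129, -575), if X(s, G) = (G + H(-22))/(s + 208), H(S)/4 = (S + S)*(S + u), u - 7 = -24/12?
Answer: -36189024/337 ≈ -1.0739e+5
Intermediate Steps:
u = 5 (u = 7 - 24/12 = 7 - 24*1/12 = 7 - 2 = 5)
H(S) = 8*S*(5 + S) (H(S) = 4*((S + S)*(S + 5)) = 4*((2*S)*(5 + S)) = 4*(2*S*(5 + S)) = 8*S*(5 + S))
X(s, G) = (2992 + G)/(208 + s) (X(s, G) = (G + 8*(-22)*(5 - 22))/(s + 208) = (G + 8*(-22)*(-17))/(208 + s) = (G + 2992)/(208 + s) = (2992 + G)/(208 + s))
-107393 + X(129, -575) = -107393 + (2992 - 575)/(208 + 129) = -107393 + 2417/337 = -36189024/337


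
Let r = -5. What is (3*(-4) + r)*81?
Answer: -1377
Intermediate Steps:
(3*(-4) + r)*81 = (3*(-4) - 5)*81 = (-12 - 5)*81 = -17*81 = -1377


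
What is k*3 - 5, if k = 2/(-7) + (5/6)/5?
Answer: -75/14 ≈ -5.3571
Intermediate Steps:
k = -5/42 (k = 2*(-⅐) + (5*(⅙))*(⅕) = -2/7 + (⅚)*(⅕) = -2/7 + ⅙ = -5/42 ≈ -0.11905)
k*3 - 5 = -5/42*3 - 5 = -5/14 - 5 = -75/14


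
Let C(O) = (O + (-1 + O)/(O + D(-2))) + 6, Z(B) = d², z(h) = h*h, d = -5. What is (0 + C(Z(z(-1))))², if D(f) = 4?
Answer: 851929/841 ≈ 1013.0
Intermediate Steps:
z(h) = h²
Z(B) = 25 (Z(B) = (-5)² = 25)
C(O) = 6 + O + (-1 + O)/(4 + O) (C(O) = (O + (-1 + O)/(O + 4)) + 6 = (O + (-1 + O)/(4 + O)) + 6 = 6 + O + (-1 + O)/(4 + O))
(0 + C(Z(z(-1))))² = (0 + (23 + 25² + 11*25)/(4 + 25))² = (0 + (23 + 625 + 275)/29)² = (0 + (1/29)*923)² = (0 + 923/29)² = (923/29)² = 851929/841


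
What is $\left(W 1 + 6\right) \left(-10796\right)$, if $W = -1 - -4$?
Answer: $-97164$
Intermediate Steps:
$W = 3$ ($W = -1 + 4 = 3$)
$\left(W 1 + 6\right) \left(-10796\right) = \left(3 \cdot 1 + 6\right) \left(-10796\right) = \left(3 + 6\right) \left(-10796\right) = 9 \left(-10796\right) = -97164$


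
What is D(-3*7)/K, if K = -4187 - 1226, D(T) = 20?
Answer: -20/5413 ≈ -0.0036948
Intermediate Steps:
K = -5413
D(-3*7)/K = 20/(-5413) = 20*(-1/5413) = -20/5413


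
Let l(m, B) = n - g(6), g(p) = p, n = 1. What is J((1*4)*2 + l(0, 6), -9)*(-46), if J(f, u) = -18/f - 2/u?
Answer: 2392/9 ≈ 265.78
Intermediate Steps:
l(m, B) = -5 (l(m, B) = 1 - 1*6 = 1 - 6 = -5)
J((1*4)*2 + l(0, 6), -9)*(-46) = (-18/((1*4)*2 - 5) - 2/(-9))*(-46) = (-18/(4*2 - 5) - 2*(-⅑))*(-46) = (-18/(8 - 5) + 2/9)*(-46) = (-18/3 + 2/9)*(-46) = (-18*⅓ + 2/9)*(-46) = (-6 + 2/9)*(-46) = -52/9*(-46) = 2392/9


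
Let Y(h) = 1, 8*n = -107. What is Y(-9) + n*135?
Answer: -14437/8 ≈ -1804.6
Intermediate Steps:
n = -107/8 (n = (⅛)*(-107) = -107/8 ≈ -13.375)
Y(-9) + n*135 = 1 - 107/8*135 = 1 - 14445/8 = -14437/8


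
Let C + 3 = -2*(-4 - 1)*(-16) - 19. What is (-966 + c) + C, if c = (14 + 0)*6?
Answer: -1064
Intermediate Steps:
C = -182 (C = -3 + (-2*(-4 - 1)*(-16) - 19) = -3 + (-2*(-5)*(-16) - 19) = -3 + (10*(-16) - 19) = -3 + (-160 - 19) = -3 - 179 = -182)
c = 84 (c = 14*6 = 84)
(-966 + c) + C = (-966 + 84) - 182 = -882 - 182 = -1064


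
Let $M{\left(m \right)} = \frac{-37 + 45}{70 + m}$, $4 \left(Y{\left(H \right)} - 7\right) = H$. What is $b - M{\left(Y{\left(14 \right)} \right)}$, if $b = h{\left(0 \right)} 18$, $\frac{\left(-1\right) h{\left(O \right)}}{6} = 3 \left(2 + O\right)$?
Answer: $- \frac{104344}{161} \approx -648.1$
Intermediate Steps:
$Y{\left(H \right)} = 7 + \frac{H}{4}$
$h{\left(O \right)} = -36 - 18 O$ ($h{\left(O \right)} = - 6 \cdot 3 \left(2 + O\right) = - 6 \left(6 + 3 O\right) = -36 - 18 O$)
$M{\left(m \right)} = \frac{8}{70 + m}$
$b = -648$ ($b = \left(-36 - 0\right) 18 = \left(-36 + 0\right) 18 = \left(-36\right) 18 = -648$)
$b - M{\left(Y{\left(14 \right)} \right)} = -648 - \frac{8}{70 + \left(7 + \frac{1}{4} \cdot 14\right)} = -648 - \frac{8}{70 + \left(7 + \frac{7}{2}\right)} = -648 - \frac{8}{70 + \frac{21}{2}} = -648 - \frac{8}{\frac{161}{2}} = -648 - 8 \cdot \frac{2}{161} = -648 - \frac{16}{161} = - \frac{104344}{161}$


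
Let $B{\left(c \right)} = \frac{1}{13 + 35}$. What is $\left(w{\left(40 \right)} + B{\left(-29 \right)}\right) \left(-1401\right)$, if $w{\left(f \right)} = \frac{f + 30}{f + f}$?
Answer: $- \frac{20081}{16} \approx -1255.1$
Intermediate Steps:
$B{\left(c \right)} = \frac{1}{48}$
$w{\left(f \right)} = \frac{30 + f}{2 f}$
$\left(w{\left(40 \right)} + B{\left(-29 \right)}\right) \left(-1401\right) = \left(\frac{30 + 40}{2 \cdot 40} + \frac{1}{48}\right) \left(-1401\right) = \left(\frac{1}{2} \cdot \frac{1}{40} \cdot 70 + \frac{1}{48}\right) \left(-1401\right) = \left(\frac{7}{8} + \frac{1}{48}\right) \left(-1401\right) = \frac{43}{48} \left(-1401\right) = - \frac{20081}{16}$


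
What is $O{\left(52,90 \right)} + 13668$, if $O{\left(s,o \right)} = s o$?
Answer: $18348$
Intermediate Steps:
$O{\left(s,o \right)} = o s$
$O{\left(52,90 \right)} + 13668 = 90 \cdot 52 + 13668 = 4680 + 13668 = 18348$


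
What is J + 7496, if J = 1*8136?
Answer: 15632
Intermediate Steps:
J = 8136
J + 7496 = 8136 + 7496 = 15632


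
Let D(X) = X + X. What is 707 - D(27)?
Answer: 653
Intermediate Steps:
D(X) = 2*X
707 - D(27) = 707 - 2*27 = 707 - 1*54 = 707 - 54 = 653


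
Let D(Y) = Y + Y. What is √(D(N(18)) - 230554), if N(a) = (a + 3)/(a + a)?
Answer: I*√8299902/6 ≈ 480.16*I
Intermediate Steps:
N(a) = (3 + a)/(2*a) (N(a) = (3 + a)/((2*a)) = (3 + a)*(1/(2*a)) = (3 + a)/(2*a))
D(Y) = 2*Y
√(D(N(18)) - 230554) = √(2*((½)*(3 + 18)/18) - 230554) = √(2*((½)*(1/18)*21) - 230554) = √(2*(7/12) - 230554) = √(7/6 - 230554) = √(-1383317/6) = I*√8299902/6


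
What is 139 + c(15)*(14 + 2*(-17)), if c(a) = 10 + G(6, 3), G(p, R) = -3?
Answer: -1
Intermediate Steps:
c(a) = 7 (c(a) = 10 - 3 = 7)
139 + c(15)*(14 + 2*(-17)) = 139 + 7*(14 + 2*(-17)) = 139 + 7*(14 - 34) = 139 + 7*(-20) = 139 - 140 = -1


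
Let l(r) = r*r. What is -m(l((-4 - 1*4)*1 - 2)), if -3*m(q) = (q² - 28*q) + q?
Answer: 7300/3 ≈ 2433.3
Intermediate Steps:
l(r) = r²
m(q) = 9*q - q²/3 (m(q) = -((q² - 28*q) + q)/3 = -(q² - 27*q)/3 = 9*q - q²/3)
-m(l((-4 - 1*4)*1 - 2)) = -((-4 - 1*4)*1 - 2)²*(27 - ((-4 - 1*4)*1 - 2)²)/3 = -((-4 - 4)*1 - 2)²*(27 - ((-4 - 4)*1 - 2)²)/3 = -(-8*1 - 2)²*(27 - (-8*1 - 2)²)/3 = -(-8 - 2)²*(27 - (-8 - 2)²)/3 = -(-10)²*(27 - 1*(-10)²)/3 = -100*(27 - 1*100)/3 = -100*(27 - 100)/3 = -100*(-73)/3 = -1*(-7300/3) = 7300/3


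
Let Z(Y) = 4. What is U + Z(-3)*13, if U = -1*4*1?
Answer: 48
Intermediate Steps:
U = -4 (U = -4*1 = -4)
U + Z(-3)*13 = -4 + 4*13 = -4 + 52 = 48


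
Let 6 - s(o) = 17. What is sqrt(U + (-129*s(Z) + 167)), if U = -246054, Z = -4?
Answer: 2*I*sqrt(61117) ≈ 494.44*I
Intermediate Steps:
s(o) = -11 (s(o) = 6 - 1*17 = 6 - 17 = -11)
sqrt(U + (-129*s(Z) + 167)) = sqrt(-246054 + (-129*(-11) + 167)) = sqrt(-246054 + (1419 + 167)) = sqrt(-246054 + 1586) = sqrt(-244468) = 2*I*sqrt(61117)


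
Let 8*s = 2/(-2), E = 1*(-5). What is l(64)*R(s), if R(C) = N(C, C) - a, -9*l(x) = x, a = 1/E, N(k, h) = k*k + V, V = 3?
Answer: -343/15 ≈ -22.867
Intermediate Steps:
E = -5
N(k, h) = 3 + k**2 (N(k, h) = k*k + 3 = k**2 + 3 = 3 + k**2)
s = -1/8 (s = (2/(-2))/8 = (2*(-1/2))/8 = (1/8)*(-1) = -1/8 ≈ -0.12500)
a = -1/5 (a = 1/(-5) = -1/5 ≈ -0.20000)
l(x) = -x/9
R(C) = 16/5 + C**2 (R(C) = (3 + C**2) - 1*(-1/5) = (3 + C**2) + 1/5 = 16/5 + C**2)
l(64)*R(s) = (-1/9*64)*(16/5 + (-1/8)**2) = -64*(16/5 + 1/64)/9 = -64/9*1029/320 = -343/15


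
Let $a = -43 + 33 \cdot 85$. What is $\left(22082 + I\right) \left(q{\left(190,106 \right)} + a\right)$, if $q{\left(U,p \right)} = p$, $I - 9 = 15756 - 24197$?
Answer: $39148200$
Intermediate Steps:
$I = -8432$ ($I = 9 + \left(15756 - 24197\right) = 9 - 8441 = -8432$)
$a = 2762$ ($a = -43 + 2805 = 2762$)
$\left(22082 + I\right) \left(q{\left(190,106 \right)} + a\right) = \left(22082 - 8432\right) \left(106 + 2762\right) = 13650 \cdot 2868 = 39148200$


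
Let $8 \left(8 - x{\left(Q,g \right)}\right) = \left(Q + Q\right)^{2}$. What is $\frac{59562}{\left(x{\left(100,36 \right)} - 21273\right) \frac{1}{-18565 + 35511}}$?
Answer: $- \frac{336445884}{8755} \approx -38429.0$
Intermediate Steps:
$x{\left(Q,g \right)} = 8 - \frac{Q^{2}}{2}$ ($x{\left(Q,g \right)} = 8 - \frac{\left(Q + Q\right)^{2}}{8} = 8 - \frac{\left(2 Q\right)^{2}}{8} = 8 - \frac{4 Q^{2}}{8} = 8 - \frac{Q^{2}}{2}$)
$\frac{59562}{\left(x{\left(100,36 \right)} - 21273\right) \frac{1}{-18565 + 35511}} = \frac{59562}{\left(\left(8 - \frac{100^{2}}{2}\right) - 21273\right) \frac{1}{-18565 + 35511}} = \frac{59562}{\left(\left(8 - 5000\right) - 21273\right) \frac{1}{16946}} = \frac{59562}{\left(-4992 - 21273\right) \frac{1}{16946}} = \frac{59562}{\left(-26265\right) \frac{1}{16946}} = \frac{59562}{- \frac{26265}{16946}} = 59562 \left(- \frac{16946}{26265}\right) = - \frac{336445884}{8755}$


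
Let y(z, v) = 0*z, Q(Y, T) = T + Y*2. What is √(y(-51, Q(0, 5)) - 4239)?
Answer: 3*I*√471 ≈ 65.108*I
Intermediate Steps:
Q(Y, T) = T + 2*Y
y(z, v) = 0
√(y(-51, Q(0, 5)) - 4239) = √(0 - 4239) = √(-4239) = 3*I*√471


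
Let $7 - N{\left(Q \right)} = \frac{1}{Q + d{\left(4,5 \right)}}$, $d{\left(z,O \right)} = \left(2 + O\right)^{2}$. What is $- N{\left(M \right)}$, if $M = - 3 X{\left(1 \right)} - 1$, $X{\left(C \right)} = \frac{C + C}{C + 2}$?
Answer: $- \frac{321}{46} \approx -6.9783$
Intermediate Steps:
$X{\left(C \right)} = \frac{2 C}{2 + C}$
$M = -3$ ($M = - 3 \cdot 2 \cdot 1 \frac{1}{2 + 1} - 1 = - 3 \cdot 2 \cdot 1 \cdot \frac{1}{3} - 1 = \left(-3\right) \frac{2}{3} - 1 = -2 - 1 = -3$)
$N{\left(Q \right)} = 7 - \frac{1}{49 + Q}$ ($N{\left(Q \right)} = 7 - \frac{1}{Q + \left(2 + 5\right)^{2}} = 7 - \frac{1}{Q + 7^{2}} = 7 - \frac{1}{Q + 49} = 7 - \frac{1}{49 + Q}$)
$- N{\left(M \right)} = - \frac{342 + 7 \left(-3\right)}{49 - 3} = - \frac{342 - 21}{46} = - \frac{321}{46}$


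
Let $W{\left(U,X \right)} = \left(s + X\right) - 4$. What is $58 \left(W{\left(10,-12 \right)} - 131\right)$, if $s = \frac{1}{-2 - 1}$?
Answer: $- \frac{25636}{3} \approx -8545.3$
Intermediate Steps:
$s = - \frac{1}{3}$ ($s = \frac{1}{-3} = - \frac{1}{3} \approx -0.33333$)
$W{\left(U,X \right)} = - \frac{13}{3} + X$ ($W{\left(U,X \right)} = \left(- \frac{1}{3} + X\right) - 4 = - \frac{13}{3} + X$)
$58 \left(W{\left(10,-12 \right)} - 131\right) = 58 \left(\left(- \frac{13}{3} - 12\right) - 131\right) = 58 \left(- \frac{49}{3} - 131\right) = 58 \left(- \frac{442}{3}\right) = - \frac{25636}{3}$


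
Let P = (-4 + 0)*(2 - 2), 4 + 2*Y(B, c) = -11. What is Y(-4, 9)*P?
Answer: 0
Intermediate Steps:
Y(B, c) = -15/2 (Y(B, c) = -2 + (1/2)*(-11) = -2 - 11/2 = -15/2)
P = 0 (P = -4*0 = 0)
Y(-4, 9)*P = -15/2*0 = 0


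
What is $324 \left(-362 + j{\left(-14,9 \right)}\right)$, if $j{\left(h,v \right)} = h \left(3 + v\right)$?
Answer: $-171720$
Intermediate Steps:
$324 \left(-362 + j{\left(-14,9 \right)}\right) = 324 \left(-362 - 14 \left(3 + 9\right)\right) = 324 \left(-362 - 168\right) = 324 \left(-530\right) = -171720$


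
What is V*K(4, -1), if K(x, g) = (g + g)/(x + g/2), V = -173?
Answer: 692/7 ≈ 98.857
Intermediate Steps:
K(x, g) = 2*g/(x + g/2) (K(x, g) = (2*g)/(x + g*(½)) = (2*g)/(x + g/2) = 2*g/(x + g/2))
V*K(4, -1) = -692*(-1)/(-1 + 2*4) = -692*(-1)/(-1 + 8) = -692*(-1)/7 = -173*(-4/7) = 692/7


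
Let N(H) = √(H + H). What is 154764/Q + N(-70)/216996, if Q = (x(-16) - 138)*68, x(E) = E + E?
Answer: -38691/2890 + I*√35/108498 ≈ -13.388 + 5.4527e-5*I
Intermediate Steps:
x(E) = 2*E
Q = -11560 (Q = (2*(-16) - 138)*68 = (-32 - 138)*68 = -170*68 = -11560)
N(H) = √2*√H (N(H) = √(2*H) = √2*√H)
154764/Q + N(-70)/216996 = 154764/(-11560) + (√2*√(-70))/216996 = 154764*(-1/11560) + (√2*(I*√70))*(1/216996) = -38691/2890 + (2*I*√35)*(1/216996) = -38691/2890 + I*√35/108498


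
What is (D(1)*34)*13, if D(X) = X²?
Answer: 442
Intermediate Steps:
(D(1)*34)*13 = (1²*34)*13 = (1*34)*13 = 34*13 = 442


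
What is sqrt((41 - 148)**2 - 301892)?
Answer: I*sqrt(290443) ≈ 538.93*I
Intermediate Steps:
sqrt((41 - 148)**2 - 301892) = sqrt((-107)**2 - 301892) = sqrt(11449 - 301892) = sqrt(-290443) = I*sqrt(290443)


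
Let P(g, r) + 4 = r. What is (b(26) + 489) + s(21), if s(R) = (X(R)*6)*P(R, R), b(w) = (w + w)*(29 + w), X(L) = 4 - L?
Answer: 1615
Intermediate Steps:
P(g, r) = -4 + r
b(w) = 2*w*(29 + w) (b(w) = (2*w)*(29 + w) = 2*w*(29 + w))
s(R) = (-4 + R)*(24 - 6*R) (s(R) = ((4 - R)*6)*(-4 + R) = (24 - 6*R)*(-4 + R) = (-4 + R)*(24 - 6*R))
(b(26) + 489) + s(21) = (2*26*(29 + 26) + 489) - 6*(-4 + 21)**2 = (2*26*55 + 489) - 6*17**2 = (2860 + 489) - 6*289 = 3349 - 1734 = 1615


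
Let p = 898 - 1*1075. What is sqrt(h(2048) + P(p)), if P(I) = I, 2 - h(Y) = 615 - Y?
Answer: sqrt(1258) ≈ 35.468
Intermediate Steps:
h(Y) = -613 + Y (h(Y) = 2 - (615 - Y) = 2 + (-615 + Y) = -613 + Y)
p = -177 (p = 898 - 1075 = -177)
sqrt(h(2048) + P(p)) = sqrt((-613 + 2048) - 177) = sqrt(1435 - 177) = sqrt(1258)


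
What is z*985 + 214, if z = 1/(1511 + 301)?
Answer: 388753/1812 ≈ 214.54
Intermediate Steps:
z = 1/1812 ≈ 0.00055188
z*985 + 214 = (1/1812)*985 + 214 = 985/1812 + 214 = 388753/1812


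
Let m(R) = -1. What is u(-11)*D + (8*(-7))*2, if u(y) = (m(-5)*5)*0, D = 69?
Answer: -112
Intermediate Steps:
u(y) = 0 (u(y) = -1*5*0 = -5*0 = 0)
u(-11)*D + (8*(-7))*2 = 0*69 + (8*(-7))*2 = 0 - 56*2 = 0 - 112 = -112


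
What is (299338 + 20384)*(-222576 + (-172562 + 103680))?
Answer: -93185534676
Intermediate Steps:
(299338 + 20384)*(-222576 + (-172562 + 103680)) = 319722*(-222576 - 68882) = 319722*(-291458) = -93185534676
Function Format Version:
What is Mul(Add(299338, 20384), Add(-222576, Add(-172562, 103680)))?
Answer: -93185534676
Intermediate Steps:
Mul(Add(299338, 20384), Add(-222576, Add(-172562, 103680))) = Mul(319722, Add(-222576, -68882)) = Mul(319722, -291458) = -93185534676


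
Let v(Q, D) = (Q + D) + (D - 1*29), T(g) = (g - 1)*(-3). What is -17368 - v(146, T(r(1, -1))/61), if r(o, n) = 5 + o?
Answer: -1066555/61 ≈ -17485.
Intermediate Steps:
T(g) = 3 - 3*g (T(g) = (-1 + g)*(-3) = 3 - 3*g)
v(Q, D) = -29 + Q + 2*D (v(Q, D) = (D + Q) + (D - 29) = (D + Q) + (-29 + D) = -29 + Q + 2*D)
-17368 - v(146, T(r(1, -1))/61) = -17368 - (-29 + 146 + 2*((3 - 3*(5 + 1))/61)) = -17368 - (-29 + 146 + 2*((3 - 3*6)*(1/61))) = -17368 - (-29 + 146 + 2*((3 - 18)*(1/61))) = -17368 - (-29 + 146 + 2*(-15*1/61)) = -17368 - (-29 + 146 + 2*(-15/61)) = -17368 - (-29 + 146 - 30/61) = -17368 - 1*7107/61 = -17368 - 7107/61 = -1066555/61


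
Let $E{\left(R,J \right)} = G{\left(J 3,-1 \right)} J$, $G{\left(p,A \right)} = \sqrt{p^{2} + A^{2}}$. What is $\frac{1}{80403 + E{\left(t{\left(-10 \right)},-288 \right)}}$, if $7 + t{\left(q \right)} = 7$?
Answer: $- \frac{26801}{18484268253} - \frac{32 \sqrt{746497}}{6161422751} \approx -5.9372 \cdot 10^{-6}$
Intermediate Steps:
$t{\left(q \right)} = 0$ ($t{\left(q \right)} = -7 + 7 = 0$)
$G{\left(p,A \right)} = \sqrt{A^{2} + p^{2}}$
$E{\left(R,J \right)} = J \sqrt{1 + 9 J^{2}}$ ($E{\left(R,J \right)} = \sqrt{\left(-1\right)^{2} + \left(J 3\right)^{2}} J = \sqrt{1 + \left(3 J\right)^{2}} J = \sqrt{1 + 9 J^{2}} J = J \sqrt{1 + 9 J^{2}}$)
$\frac{1}{80403 + E{\left(t{\left(-10 \right)},-288 \right)}} = \frac{1}{80403 - 288 \sqrt{1 + 9 \left(-288\right)^{2}}} = \frac{1}{80403 - 288 \sqrt{1 + 9 \cdot 82944}} = \frac{1}{80403 - 288 \sqrt{1 + 746496}} = \frac{1}{80403 - 288 \sqrt{746497}}$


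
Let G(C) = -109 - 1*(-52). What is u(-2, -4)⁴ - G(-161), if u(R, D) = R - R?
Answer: 57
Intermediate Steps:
u(R, D) = 0
G(C) = -57 (G(C) = -109 + 52 = -57)
u(-2, -4)⁴ - G(-161) = 0⁴ - 1*(-57) = 0 + 57 = 57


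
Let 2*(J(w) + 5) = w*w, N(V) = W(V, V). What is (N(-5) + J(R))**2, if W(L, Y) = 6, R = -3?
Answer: 121/4 ≈ 30.250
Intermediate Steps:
N(V) = 6
J(w) = -5 + w**2/2 (J(w) = -5 + (w*w)/2 = -5 + w**2/2)
(N(-5) + J(R))**2 = (6 + (-5 + (1/2)*(-3)**2))**2 = (6 + (-5 + (1/2)*9))**2 = (6 + (-5 + 9/2))**2 = (6 - 1/2)**2 = (11/2)**2 = 121/4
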